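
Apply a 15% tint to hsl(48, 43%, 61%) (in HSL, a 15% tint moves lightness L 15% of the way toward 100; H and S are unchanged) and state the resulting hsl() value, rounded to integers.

hsl(48, 43%, 67%)

L moves 15% from 61 toward 100: 61 + 5.85 = 66.85 → 67.
H and S are unchanged.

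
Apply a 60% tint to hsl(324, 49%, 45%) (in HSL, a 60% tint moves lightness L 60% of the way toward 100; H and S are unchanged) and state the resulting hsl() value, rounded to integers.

L moves 60% from 45 toward 100: 45 + 33 = 78 → 78.
H and S are unchanged.

hsl(324, 49%, 78%)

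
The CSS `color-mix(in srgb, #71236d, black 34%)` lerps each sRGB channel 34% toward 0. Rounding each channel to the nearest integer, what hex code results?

#4b1748

#71236d is rgb(113, 35, 109).
Per channel, c → c + 0.34(0 − c):
  R: 113 + 0.34×(0−113) = 113 − 38.42 = 74.58 → 75
  G: 35 + 0.34×(0−35) = 35 − 11.9 = 23.1 → 23
  B: 109 + 0.34×(0−109) = 109 − 37.06 = 71.94 → 72
rgb(75, 23, 72) = #4b1748.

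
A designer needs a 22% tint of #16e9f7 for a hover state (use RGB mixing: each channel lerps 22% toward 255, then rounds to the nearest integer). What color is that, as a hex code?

#16e9f7 is rgb(22, 233, 247).
A 22% tint moves each channel 22% toward 255:
  R: 22 + 0.22×(255−22) = 22 + 51.26 = 73.26 → 73
  G: 233 + 4.84 = 237.84 → 238
  B: 247 + 0.22×(255−247) = 247 + 1.76 = 248.76 → 249
rgb(73, 238, 249) = #49eef9.

#49eef9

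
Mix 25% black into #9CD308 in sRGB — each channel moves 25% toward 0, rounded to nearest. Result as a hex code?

#759E06

#9CD308 is rgb(156, 211, 8).
Lerp each channel 25% toward 0:
  R: 156 − 39 = 117 → 117
  G: 211 − 52.75 = 158.25 → 158
  B: 8 − 2 = 6 → 6
rgb(117, 158, 6) = #759E06.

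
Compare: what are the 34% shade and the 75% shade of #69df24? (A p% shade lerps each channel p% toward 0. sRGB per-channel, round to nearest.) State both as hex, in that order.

#459318, #1a3809

#69df24 is rgb(105, 223, 36).
34% shade:
  R: 105 + 0.34×(0−105) = 105 − 35.7 = 69.3 → 69
  G: 223 − 75.82 = 147.18 → 147
  B: 36 + 0.34×(0−36) = 36 − 12.24 = 23.76 → 24
  → #459318
75% shade:
  R: 105 + 0.75×(0−105) = 105 − 78.75 = 26.25 → 26
  G: 223 + 0.75×(0−223) = 223 − 167.25 = 55.75 → 56
  B: 36 − 27 = 9 → 9
  → #1a3809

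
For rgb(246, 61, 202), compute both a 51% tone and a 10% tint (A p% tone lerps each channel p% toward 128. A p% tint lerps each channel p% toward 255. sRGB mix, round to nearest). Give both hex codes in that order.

51% tone:
  R: 246 + 0.51×(128−246) = 246 − 60.18 = 185.82 → 186
  G: 61 + 0.51×(128−61) = 61 + 34.17 = 95.17 → 95
  B: 202 + 0.51×(128−202) = 202 − 37.74 = 164.26 → 164
  → #ba5fa4
10% tint:
  R: 246 + 0.1×(255−246) = 246 + 0.9 = 246.9 → 247
  G: 61 + 19.4 = 80.4 → 80
  B: 202 + 0.1×(255−202) = 202 + 5.3 = 207.3 → 207
  → #f750cf

#ba5fa4, #f750cf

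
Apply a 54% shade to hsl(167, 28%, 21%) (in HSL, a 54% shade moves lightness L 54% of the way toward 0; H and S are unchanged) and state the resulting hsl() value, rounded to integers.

hsl(167, 28%, 10%)

L moves 54% from 21 toward 0: 21 − 11.34 = 9.66 → 10.
H and S are unchanged.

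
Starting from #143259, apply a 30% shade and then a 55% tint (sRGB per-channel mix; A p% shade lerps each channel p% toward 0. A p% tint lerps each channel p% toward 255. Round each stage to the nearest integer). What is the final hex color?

#939ca8

#143259 is rgb(20, 50, 89).
Lerp each channel 30% toward 0:
  R: 20 + 0.3×(0−20) = 20 − 6 = 14 → 14
  G: 50 + 0.3×(0−50) = 50 − 15 = 35 → 35
  B: 89 + 0.3×(0−89) = 89 − 26.7 = 62.3 → 62
After the shade: rgb(14, 35, 62) = #0e233e.
A 55% tint moves each channel 55% toward 255:
  R: 14 + 132.55 = 146.55 → 147
  G: 35 + 121 = 156 → 156
  B: 62 + 106.15 = 168.15 → 168
rgb(147, 156, 168) = #939ca8.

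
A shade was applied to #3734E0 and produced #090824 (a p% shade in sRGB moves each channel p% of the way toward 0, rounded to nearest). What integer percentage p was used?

#3734E0 is rgb(55, 52, 224); #090824 is rgb(9, 8, 36).
On the B channel (widest range): 36 ≈ 224 + (p/100)(0 − 224), so p ≈ 100×(36 − 224)/(0 − 224) = -18800/-224 = 83.93.
p = 84 reproduces all three channels after rounding.

84%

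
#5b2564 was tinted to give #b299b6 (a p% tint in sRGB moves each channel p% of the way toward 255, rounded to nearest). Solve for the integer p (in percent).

53%

#5b2564 is rgb(91, 37, 100); #b299b6 is rgb(178, 153, 182).
On the G channel (widest range): 153 ≈ 37 + (p/100)(255 − 37), so p ≈ 100×(153 − 37)/(255 − 37) = 11600/218 = 53.21.
p = 53 reproduces all three channels after rounding.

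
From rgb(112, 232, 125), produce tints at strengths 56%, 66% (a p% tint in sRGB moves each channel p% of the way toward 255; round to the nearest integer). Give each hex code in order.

56%: (112 + 80.08 = 192.08→192, 232 + 12.88 = 244.88→245, 125 + 72.8 = 197.8→198) → #c0f5c6
66%: (112 + 94.38 = 206.38→206, 232 + 15.18 = 247.18→247, 125 + 85.8 = 210.8→211) → #cef7d3

#c0f5c6, #cef7d3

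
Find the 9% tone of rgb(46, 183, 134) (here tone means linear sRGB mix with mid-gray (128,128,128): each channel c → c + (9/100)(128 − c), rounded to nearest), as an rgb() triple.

Per channel, c → c + 0.09(128 − c):
  R: 46 + 0.09×(128−46) = 46 + 7.38 = 53.38 → 53
  G: 183 + 0.09×(128−183) = 183 − 4.95 = 178.05 → 178
  B: 134 − 0.54 = 133.46 → 133

rgb(53, 178, 133)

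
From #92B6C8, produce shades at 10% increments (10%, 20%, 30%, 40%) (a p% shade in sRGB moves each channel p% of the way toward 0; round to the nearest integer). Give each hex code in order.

#92B6C8 is rgb(146, 182, 200).
10%: (146 − 14.6 = 131.4→131, 182 − 18.2 = 163.8→164, 200 − 20 = 180→180) → #83A4B4
20%: (146 − 29.2 = 116.8→117, 182 − 36.4 = 145.6→146, 200 − 40 = 160→160) → #7592A0
30%: (146 − 43.8 = 102.2→102, 182 − 54.6 = 127.4→127, 200 − 60 = 140→140) → #667F8C
40%: (146 − 58.4 = 87.6→88, 182 − 72.8 = 109.2→109, 200 − 80 = 120→120) → #586D78

#83A4B4, #7592A0, #667F8C, #586D78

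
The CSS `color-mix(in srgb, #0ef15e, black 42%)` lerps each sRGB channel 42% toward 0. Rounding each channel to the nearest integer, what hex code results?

#0ef15e is rgb(14, 241, 94).
A 42% shade moves each channel 42% toward 0:
  R: 14 + 0.42×(0−14) = 14 − 5.88 = 8.12 → 8
  G: 241 − 101.22 = 139.78 → 140
  B: 94 + 0.42×(0−94) = 94 − 39.48 = 54.52 → 55
rgb(8, 140, 55) = #088c37.

#088c37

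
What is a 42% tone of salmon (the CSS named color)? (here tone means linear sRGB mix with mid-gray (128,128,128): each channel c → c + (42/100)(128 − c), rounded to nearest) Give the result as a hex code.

CSS salmon is rgb(250, 128, 114).
Lerp each channel 42% toward 128:
  R: 250 + 0.42×(128−250) = 250 − 51.24 = 198.76 → 199
  G: 128 + 0 = 128 → 128
  B: 114 + 5.88 = 119.88 → 120
rgb(199, 128, 120) = #C78078.

#C78078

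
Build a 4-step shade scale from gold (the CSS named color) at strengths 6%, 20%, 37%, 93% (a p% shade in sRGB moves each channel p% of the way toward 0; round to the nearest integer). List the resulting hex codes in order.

CSS gold is rgb(255, 215, 0).
6%: (255 − 15.3 = 239.7→240, 215 − 12.9 = 202.1→202, 0→0) → #F0CA00
20%: (255 − 51 = 204→204, 215 − 43 = 172→172, 0→0) → #CCAC00
37%: (255 − 94.35 = 160.65→161, 215 − 79.55 = 135.45→135, 0→0) → #A18700
93%: (255 − 237.15 = 17.85→18, 215 − 199.95 = 15.05→15, 0→0) → #120F00

#F0CA00, #CCAC00, #A18700, #120F00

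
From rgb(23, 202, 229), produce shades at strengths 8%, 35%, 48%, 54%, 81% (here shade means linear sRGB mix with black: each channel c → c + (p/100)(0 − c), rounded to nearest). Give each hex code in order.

#15bad3, #0f8395, #0c6977, #0b5d69, #04262c

8%: (23 − 1.84 = 21.16→21, 202 − 16.16 = 185.84→186, 229 − 18.32 = 210.68→211) → #15bad3
35%: (23 − 8.05 = 14.95→15, 202 − 70.7 = 131.3→131, 229 − 80.15 = 148.85→149) → #0f8395
48%: (23 − 11.04 = 11.96→12, 202 − 96.96 = 105.04→105, 229 − 109.92 = 119.08→119) → #0c6977
54%: (23 − 12.42 = 10.58→11, 202 − 109.08 = 92.92→93, 229 − 123.66 = 105.34→105) → #0b5d69
81%: (23 − 18.63 = 4.37→4, 202 − 163.62 = 38.38→38, 229 − 185.49 = 43.51→44) → #04262c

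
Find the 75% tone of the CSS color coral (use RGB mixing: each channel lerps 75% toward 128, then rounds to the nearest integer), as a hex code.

#A08074

CSS coral is rgb(255, 127, 80).
Per channel, c → c + 0.75(128 − c):
  R: 255 + 0.75×(128−255) = 255 − 95.25 = 159.75 → 160
  G: 127 + 0.75×(128−127) = 127 + 0.75 = 127.75 → 128
  B: 80 + 0.75×(128−80) = 80 + 36 = 116 → 116
rgb(160, 128, 116) = #A08074.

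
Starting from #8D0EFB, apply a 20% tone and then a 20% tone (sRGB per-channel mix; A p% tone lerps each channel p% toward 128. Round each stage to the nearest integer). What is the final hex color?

#8D0EFB is rgb(141, 14, 251).
Per channel, c → c + 0.2(128 − c):
  R: 141 + 0.2×(128−141) = 141 − 2.6 = 138.4 → 138
  G: 14 + 22.8 = 36.8 → 37
  B: 251 + 0.2×(128−251) = 251 − 24.6 = 226.4 → 226
After the tone: rgb(138, 37, 226) = #8A25E2.
Per channel, c → c + 0.2(128 − c):
  R: 138 − 2 = 136 → 136
  G: 37 + 0.2×(128−37) = 37 + 18.2 = 55.2 → 55
  B: 226 + 0.2×(128−226) = 226 − 19.6 = 206.4 → 206
rgb(136, 55, 206) = #8837CE.

#8837CE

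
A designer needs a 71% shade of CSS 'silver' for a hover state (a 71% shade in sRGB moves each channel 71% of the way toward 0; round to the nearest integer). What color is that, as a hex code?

#383838

CSS silver is rgb(192, 192, 192).
Per channel, c → c + 0.71(0 − c):
  R: 192 + 0.71×(0−192) = 192 − 136.32 = 55.68 → 56
  G: 192 − 136.32 = 55.68 → 56
  B: 192 + 0.71×(0−192) = 192 − 136.32 = 55.68 → 56
rgb(56, 56, 56) = #383838.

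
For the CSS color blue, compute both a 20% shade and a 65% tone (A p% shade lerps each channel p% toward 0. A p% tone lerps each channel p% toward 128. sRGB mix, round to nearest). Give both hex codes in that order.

CSS blue is rgb(0, 0, 255).
20% shade:
  R: 0 + 0 = 0 → 0
  G: 0 + 0.2×(0−0) = 0 + 0 = 0 → 0
  B: 255 + 0.2×(0−255) = 255 − 51 = 204 → 204
  → #0000CC
65% tone:
  R: 0 + 83.2 = 83.2 → 83
  G: 0 + 83.2 = 83.2 → 83
  B: 255 − 82.55 = 172.45 → 172
  → #5353AC

#0000CC, #5353AC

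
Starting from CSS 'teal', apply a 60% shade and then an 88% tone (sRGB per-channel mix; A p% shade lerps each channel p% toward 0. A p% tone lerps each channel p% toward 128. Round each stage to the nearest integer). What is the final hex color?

CSS teal is rgb(0, 128, 128).
A 60% shade moves each channel 60% toward 0:
  R: 0 + 0 = 0 → 0
  G: 128 − 76.8 = 51.2 → 51
  B: 128 − 76.8 = 51.2 → 51
After the shade: rgb(0, 51, 51) = #003333.
An 88% tone moves each channel 88% toward 128:
  R: 0 + 0.88×(128−0) = 0 + 112.64 = 112.64 → 113
  G: 51 + 0.88×(128−51) = 51 + 67.76 = 118.76 → 119
  B: 51 + 0.88×(128−51) = 51 + 67.76 = 118.76 → 119
rgb(113, 119, 119) = #717777.

#717777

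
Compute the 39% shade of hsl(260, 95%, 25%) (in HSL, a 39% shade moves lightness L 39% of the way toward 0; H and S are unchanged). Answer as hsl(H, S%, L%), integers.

L moves 39% from 25 toward 0: 25 − 9.75 = 15.25 → 15.
H and S are unchanged.

hsl(260, 95%, 15%)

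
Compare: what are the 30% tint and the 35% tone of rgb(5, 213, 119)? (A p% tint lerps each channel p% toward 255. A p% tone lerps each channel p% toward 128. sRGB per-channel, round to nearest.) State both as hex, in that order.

30% tint:
  R: 5 + 75 = 80 → 80
  G: 213 + 12.6 = 225.6 → 226
  B: 119 + 40.8 = 159.8 → 160
  → #50e2a0
35% tone:
  R: 5 + 0.35×(128−5) = 5 + 43.05 = 48.05 → 48
  G: 213 − 29.75 = 183.25 → 183
  B: 119 + 3.15 = 122.15 → 122
  → #30b77a

#50e2a0, #30b77a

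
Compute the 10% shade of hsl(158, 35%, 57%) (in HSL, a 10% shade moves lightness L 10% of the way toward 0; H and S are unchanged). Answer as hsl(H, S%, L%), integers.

hsl(158, 35%, 51%)

L moves 10% from 57 toward 0: 57 − 5.7 = 51.3 → 51.
H and S are unchanged.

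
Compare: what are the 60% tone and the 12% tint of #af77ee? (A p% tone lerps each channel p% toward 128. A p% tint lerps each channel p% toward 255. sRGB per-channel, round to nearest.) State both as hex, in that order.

#af77ee is rgb(175, 119, 238).
60% tone:
  R: 175 − 28.2 = 146.8 → 147
  G: 119 + 5.4 = 124.4 → 124
  B: 238 + 0.6×(128−238) = 238 − 66 = 172 → 172
  → #937cac
12% tint:
  R: 175 + 0.12×(255−175) = 175 + 9.6 = 184.6 → 185
  G: 119 + 16.32 = 135.32 → 135
  B: 238 + 0.12×(255−238) = 238 + 2.04 = 240.04 → 240
  → #b987f0

#937cac, #b987f0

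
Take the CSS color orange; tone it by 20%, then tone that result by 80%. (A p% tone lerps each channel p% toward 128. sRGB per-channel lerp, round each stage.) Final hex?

#94866C

CSS orange is rgb(255, 165, 0).
A 20% tone moves each channel 20% toward 128:
  R: 255 + 0.2×(128−255) = 255 − 25.4 = 229.6 → 230
  G: 165 − 7.4 = 157.6 → 158
  B: 0 + 25.6 = 25.6 → 26
After the tone: rgb(230, 158, 26) = #E69E1A.
An 80% tone moves each channel 80% toward 128:
  R: 230 + 0.8×(128−230) = 230 − 81.6 = 148.4 → 148
  G: 158 + 0.8×(128−158) = 158 − 24 = 134 → 134
  B: 26 + 0.8×(128−26) = 26 + 81.6 = 107.6 → 108
rgb(148, 134, 108) = #94866C.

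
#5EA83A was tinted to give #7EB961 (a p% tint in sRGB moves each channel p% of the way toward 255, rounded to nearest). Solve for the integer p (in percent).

20%

#5EA83A is rgb(94, 168, 58); #7EB961 is rgb(126, 185, 97).
On the B channel (widest range): 97 ≈ 58 + (p/100)(255 − 58), so p ≈ 100×(97 − 58)/(255 − 58) = 3900/197 = 19.80.
p = 20 reproduces all three channels after rounding.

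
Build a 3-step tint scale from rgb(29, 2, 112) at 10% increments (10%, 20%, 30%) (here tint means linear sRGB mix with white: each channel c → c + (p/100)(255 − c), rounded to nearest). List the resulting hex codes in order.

#341B7E, #4A358D, #614E9B

10%: (29 + 22.6 = 51.6→52, 2 + 25.3 = 27.3→27, 112 + 14.3 = 126.3→126) → #341B7E
20%: (29 + 45.2 = 74.2→74, 2 + 50.6 = 52.6→53, 112 + 28.6 = 140.6→141) → #4A358D
30%: (29 + 67.8 = 96.8→97, 2 + 75.9 = 77.9→78, 112 + 42.9 = 154.9→155) → #614E9B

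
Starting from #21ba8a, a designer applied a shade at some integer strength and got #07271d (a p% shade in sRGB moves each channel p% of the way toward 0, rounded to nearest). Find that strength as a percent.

79%

#21ba8a is rgb(33, 186, 138); #07271d is rgb(7, 39, 29).
On the G channel (widest range): 39 ≈ 186 + (p/100)(0 − 186), so p ≈ 100×(39 − 186)/(0 − 186) = -14700/-186 = 79.03.
p = 79 reproduces all three channels after rounding.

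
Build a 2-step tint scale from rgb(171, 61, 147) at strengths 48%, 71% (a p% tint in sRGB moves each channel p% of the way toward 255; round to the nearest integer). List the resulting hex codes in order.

48%: (171 + 40.32 = 211.32→211, 61 + 93.12 = 154.12→154, 147 + 51.84 = 198.84→199) → #D39AC7
71%: (171 + 59.64 = 230.64→231, 61 + 137.74 = 198.74→199, 147 + 76.68 = 223.68→224) → #E7C7E0

#D39AC7, #E7C7E0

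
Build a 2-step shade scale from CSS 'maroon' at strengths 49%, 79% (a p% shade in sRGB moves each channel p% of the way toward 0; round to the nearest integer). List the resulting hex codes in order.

#410000, #1B0000

CSS maroon is rgb(128, 0, 0).
49%: (128 − 62.72 = 65.28→65, 0→0, 0→0) → #410000
79%: (128 − 101.12 = 26.88→27, 0→0, 0→0) → #1B0000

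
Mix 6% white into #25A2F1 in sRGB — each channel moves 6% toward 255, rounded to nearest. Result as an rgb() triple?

#25A2F1 is rgb(37, 162, 241).
Per channel, c → c + 0.06(255 − c):
  R: 37 + 13.08 = 50.08 → 50
  G: 162 + 0.06×(255−162) = 162 + 5.58 = 167.58 → 168
  B: 241 + 0.06×(255−241) = 241 + 0.84 = 241.84 → 242

rgb(50, 168, 242)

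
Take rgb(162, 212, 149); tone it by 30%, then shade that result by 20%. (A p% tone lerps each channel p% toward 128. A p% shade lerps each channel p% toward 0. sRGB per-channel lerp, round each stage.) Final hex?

Lerp each channel 30% toward 128:
  R: 162 − 10.2 = 151.8 → 152
  G: 212 + 0.3×(128−212) = 212 − 25.2 = 186.8 → 187
  B: 149 + 0.3×(128−149) = 149 − 6.3 = 142.7 → 143
After the tone: rgb(152, 187, 143) = #98BB8F.
Per channel, c → c + 0.2(0 − c):
  R: 152 + 0.2×(0−152) = 152 − 30.4 = 121.6 → 122
  G: 187 − 37.4 = 149.6 → 150
  B: 143 + 0.2×(0−143) = 143 − 28.6 = 114.4 → 114
rgb(122, 150, 114) = #7A9672.

#7A9672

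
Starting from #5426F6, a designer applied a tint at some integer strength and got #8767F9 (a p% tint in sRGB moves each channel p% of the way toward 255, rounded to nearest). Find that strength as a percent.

#5426F6 is rgb(84, 38, 246); #8767F9 is rgb(135, 103, 249).
On the G channel (widest range): 103 ≈ 38 + (p/100)(255 − 38), so p ≈ 100×(103 − 38)/(255 − 38) = 6500/217 = 29.95.
p = 30 reproduces all three channels after rounding.

30%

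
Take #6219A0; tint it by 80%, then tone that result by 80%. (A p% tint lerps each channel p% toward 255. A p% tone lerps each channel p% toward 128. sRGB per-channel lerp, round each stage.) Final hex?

#6219A0 is rgb(98, 25, 160).
An 80% tint moves each channel 80% toward 255:
  R: 98 + 125.6 = 223.6 → 224
  G: 25 + 0.8×(255−25) = 25 + 184 = 209 → 209
  B: 160 + 76 = 236 → 236
After the tint: rgb(224, 209, 236) = #E0D1EC.
Lerp each channel 80% toward 128:
  R: 224 − 76.8 = 147.2 → 147
  G: 209 + 0.8×(128−209) = 209 − 64.8 = 144.2 → 144
  B: 236 + 0.8×(128−236) = 236 − 86.4 = 149.6 → 150
rgb(147, 144, 150) = #939096.

#939096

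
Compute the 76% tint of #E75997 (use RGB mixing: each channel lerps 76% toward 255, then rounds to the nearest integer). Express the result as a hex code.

#F9D7E6

#E75997 is rgb(231, 89, 151).
Per channel, c → c + 0.76(255 − c):
  R: 231 + 0.76×(255−231) = 231 + 18.24 = 249.24 → 249
  G: 89 + 0.76×(255−89) = 89 + 126.16 = 215.16 → 215
  B: 151 + 79.04 = 230.04 → 230
rgb(249, 215, 230) = #F9D7E6.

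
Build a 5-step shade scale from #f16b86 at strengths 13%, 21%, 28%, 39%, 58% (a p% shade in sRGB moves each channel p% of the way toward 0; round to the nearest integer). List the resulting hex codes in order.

#d25d75, #be556a, #ae4d60, #934152, #652d38

#f16b86 is rgb(241, 107, 134).
13%: (241 − 31.33 = 209.67→210, 107 − 13.91 = 93.09→93, 134 − 17.42 = 116.58→117) → #d25d75
21%: (241 − 50.61 = 190.39→190, 107 − 22.47 = 84.53→85, 134 − 28.14 = 105.86→106) → #be556a
28%: (241 − 67.48 = 173.52→174, 107 − 29.96 = 77.04→77, 134 − 37.52 = 96.48→96) → #ae4d60
39%: (241 − 93.99 = 147.01→147, 107 − 41.73 = 65.27→65, 134 − 52.26 = 81.74→82) → #934152
58%: (241 − 139.78 = 101.22→101, 107 − 62.06 = 44.94→45, 134 − 77.72 = 56.28→56) → #652d38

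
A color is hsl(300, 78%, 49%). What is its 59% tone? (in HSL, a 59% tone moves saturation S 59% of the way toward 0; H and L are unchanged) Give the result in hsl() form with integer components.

S moves 59% from 78 toward 0: 78 − 46.02 = 31.98 → 32.
H and L are unchanged.

hsl(300, 32%, 49%)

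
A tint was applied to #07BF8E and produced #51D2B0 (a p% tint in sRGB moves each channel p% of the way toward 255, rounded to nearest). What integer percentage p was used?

30%

#07BF8E is rgb(7, 191, 142); #51D2B0 is rgb(81, 210, 176).
On the R channel (widest range): 81 ≈ 7 + (p/100)(255 − 7), so p ≈ 100×(81 − 7)/(255 − 7) = 7400/248 = 29.84.
p = 30 reproduces all three channels after rounding.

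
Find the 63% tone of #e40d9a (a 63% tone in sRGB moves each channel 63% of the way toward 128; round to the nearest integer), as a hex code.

#a5558a

#e40d9a is rgb(228, 13, 154).
Lerp each channel 63% toward 128:
  R: 228 + 0.63×(128−228) = 228 − 63 = 165 → 165
  G: 13 + 0.63×(128−13) = 13 + 72.45 = 85.45 → 85
  B: 154 + 0.63×(128−154) = 154 − 16.38 = 137.62 → 138
rgb(165, 85, 138) = #a5558a.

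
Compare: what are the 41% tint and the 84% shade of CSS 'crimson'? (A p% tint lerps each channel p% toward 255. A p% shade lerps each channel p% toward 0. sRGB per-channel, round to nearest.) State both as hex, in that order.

CSS crimson is rgb(220, 20, 60).
41% tint:
  R: 220 + 0.41×(255−220) = 220 + 14.35 = 234.35 → 234
  G: 20 + 96.35 = 116.35 → 116
  B: 60 + 0.41×(255−60) = 60 + 79.95 = 139.95 → 140
  → #ea748c
84% shade:
  R: 220 + 0.84×(0−220) = 220 − 184.8 = 35.2 → 35
  G: 20 + 0.84×(0−20) = 20 − 16.8 = 3.2 → 3
  B: 60 + 0.84×(0−60) = 60 − 50.4 = 9.6 → 10
  → #23030a

#ea748c, #23030a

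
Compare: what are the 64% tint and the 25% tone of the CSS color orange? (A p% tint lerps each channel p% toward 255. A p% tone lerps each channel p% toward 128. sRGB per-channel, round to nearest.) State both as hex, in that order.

#FFDFA3, #DF9C20

CSS orange is rgb(255, 165, 0).
64% tint:
  R: 255 + 0 = 255 → 255
  G: 165 + 0.64×(255−165) = 165 + 57.6 = 222.6 → 223
  B: 0 + 0.64×(255−0) = 0 + 163.2 = 163.2 → 163
  → #FFDFA3
25% tone:
  R: 255 + 0.25×(128−255) = 255 − 31.75 = 223.25 → 223
  G: 165 + 0.25×(128−165) = 165 − 9.25 = 155.75 → 156
  B: 0 + 32 = 32 → 32
  → #DF9C20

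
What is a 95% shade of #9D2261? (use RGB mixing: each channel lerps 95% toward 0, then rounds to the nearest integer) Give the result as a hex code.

#9D2261 is rgb(157, 34, 97).
A 95% shade moves each channel 95% toward 0:
  R: 157 − 149.15 = 7.85 → 8
  G: 34 − 32.3 = 1.7 → 2
  B: 97 + 0.95×(0−97) = 97 − 92.15 = 4.85 → 5
rgb(8, 2, 5) = #080205.

#080205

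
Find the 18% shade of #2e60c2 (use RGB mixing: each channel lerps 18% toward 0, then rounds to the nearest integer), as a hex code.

#264f9f

#2e60c2 is rgb(46, 96, 194).
Lerp each channel 18% toward 0:
  R: 46 − 8.28 = 37.72 → 38
  G: 96 − 17.28 = 78.72 → 79
  B: 194 − 34.92 = 159.08 → 159
rgb(38, 79, 159) = #264f9f.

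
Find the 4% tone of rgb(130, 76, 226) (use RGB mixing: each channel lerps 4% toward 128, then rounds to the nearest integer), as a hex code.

#824EDE

A 4% tone moves each channel 4% toward 128:
  R: 130 − 0.08 = 129.92 → 130
  G: 76 + 0.04×(128−76) = 76 + 2.08 = 78.08 → 78
  B: 226 + 0.04×(128−226) = 226 − 3.92 = 222.08 → 222
rgb(130, 78, 222) = #824EDE.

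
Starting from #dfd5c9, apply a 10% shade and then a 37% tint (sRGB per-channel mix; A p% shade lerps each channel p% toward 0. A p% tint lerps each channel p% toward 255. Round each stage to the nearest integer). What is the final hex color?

#ddd7d0

#dfd5c9 is rgb(223, 213, 201).
A 10% shade moves each channel 10% toward 0:
  R: 223 + 0.1×(0−223) = 223 − 22.3 = 200.7 → 201
  G: 213 + 0.1×(0−213) = 213 − 21.3 = 191.7 → 192
  B: 201 − 20.1 = 180.9 → 181
After the shade: rgb(201, 192, 181) = #c9c0b5.
A 37% tint moves each channel 37% toward 255:
  R: 201 + 19.98 = 220.98 → 221
  G: 192 + 0.37×(255−192) = 192 + 23.31 = 215.31 → 215
  B: 181 + 0.37×(255−181) = 181 + 27.38 = 208.38 → 208
rgb(221, 215, 208) = #ddd7d0.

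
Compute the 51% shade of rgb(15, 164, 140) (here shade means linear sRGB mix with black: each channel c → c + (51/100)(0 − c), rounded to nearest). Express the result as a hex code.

#075045

Lerp each channel 51% toward 0:
  R: 15 + 0.51×(0−15) = 15 − 7.65 = 7.35 → 7
  G: 164 + 0.51×(0−164) = 164 − 83.64 = 80.36 → 80
  B: 140 + 0.51×(0−140) = 140 − 71.4 = 68.6 → 69
rgb(7, 80, 69) = #075045.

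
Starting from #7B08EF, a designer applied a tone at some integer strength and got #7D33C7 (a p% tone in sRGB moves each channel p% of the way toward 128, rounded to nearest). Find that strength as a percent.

36%

#7B08EF is rgb(123, 8, 239); #7D33C7 is rgb(125, 51, 199).
On the G channel (widest range): 51 ≈ 8 + (p/100)(128 − 8), so p ≈ 100×(51 − 8)/(128 − 8) = 4300/120 = 35.83.
p = 36 reproduces all three channels after rounding.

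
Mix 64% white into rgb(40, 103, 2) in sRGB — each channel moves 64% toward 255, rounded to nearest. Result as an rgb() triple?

Lerp each channel 64% toward 255:
  R: 40 + 137.6 = 177.6 → 178
  G: 103 + 0.64×(255−103) = 103 + 97.28 = 200.28 → 200
  B: 2 + 0.64×(255−2) = 2 + 161.92 = 163.92 → 164

rgb(178, 200, 164)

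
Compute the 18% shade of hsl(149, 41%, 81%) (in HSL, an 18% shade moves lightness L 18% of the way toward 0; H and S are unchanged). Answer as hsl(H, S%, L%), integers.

L moves 18% from 81 toward 0: 81 − 14.58 = 66.42 → 66.
H and S are unchanged.

hsl(149, 41%, 66%)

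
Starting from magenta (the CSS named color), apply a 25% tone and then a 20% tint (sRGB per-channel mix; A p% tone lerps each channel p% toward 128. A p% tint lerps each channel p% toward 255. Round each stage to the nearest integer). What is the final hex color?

CSS magenta is rgb(255, 0, 255).
Per channel, c → c + 0.25(128 − c):
  R: 255 − 31.75 = 223.25 → 223
  G: 0 + 0.25×(128−0) = 0 + 32 = 32 → 32
  B: 255 + 0.25×(128−255) = 255 − 31.75 = 223.25 → 223
After the tone: rgb(223, 32, 223) = #DF20DF.
Per channel, c → c + 0.2(255 − c):
  R: 223 + 0.2×(255−223) = 223 + 6.4 = 229.4 → 229
  G: 32 + 44.6 = 76.6 → 77
  B: 223 + 6.4 = 229.4 → 229
rgb(229, 77, 229) = #E54DE5.

#E54DE5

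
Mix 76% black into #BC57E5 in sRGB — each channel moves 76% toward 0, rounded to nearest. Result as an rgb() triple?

#BC57E5 is rgb(188, 87, 229).
A 76% shade moves each channel 76% toward 0:
  R: 188 + 0.76×(0−188) = 188 − 142.88 = 45.12 → 45
  G: 87 + 0.76×(0−87) = 87 − 66.12 = 20.88 → 21
  B: 229 + 0.76×(0−229) = 229 − 174.04 = 54.96 → 55

rgb(45, 21, 55)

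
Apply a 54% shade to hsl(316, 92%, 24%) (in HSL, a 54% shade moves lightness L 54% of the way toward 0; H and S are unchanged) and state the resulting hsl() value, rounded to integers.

L moves 54% from 24 toward 0: 24 − 12.96 = 11.04 → 11.
H and S are unchanged.

hsl(316, 92%, 11%)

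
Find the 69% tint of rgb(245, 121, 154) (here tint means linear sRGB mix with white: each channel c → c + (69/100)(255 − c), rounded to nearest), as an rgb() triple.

Lerp each channel 69% toward 255:
  R: 245 + 6.9 = 251.9 → 252
  G: 121 + 0.69×(255−121) = 121 + 92.46 = 213.46 → 213
  B: 154 + 0.69×(255−154) = 154 + 69.69 = 223.69 → 224

rgb(252, 213, 224)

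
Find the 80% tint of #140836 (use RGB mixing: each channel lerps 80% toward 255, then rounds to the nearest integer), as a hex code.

#D0CED7

#140836 is rgb(20, 8, 54).
An 80% tint moves each channel 80% toward 255:
  R: 20 + 0.8×(255−20) = 20 + 188 = 208 → 208
  G: 8 + 0.8×(255−8) = 8 + 197.6 = 205.6 → 206
  B: 54 + 160.8 = 214.8 → 215
rgb(208, 206, 215) = #D0CED7.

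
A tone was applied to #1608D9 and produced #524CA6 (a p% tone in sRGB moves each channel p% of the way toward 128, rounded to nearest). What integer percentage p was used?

57%

#1608D9 is rgb(22, 8, 217); #524CA6 is rgb(82, 76, 166).
On the G channel (widest range): 76 ≈ 8 + (p/100)(128 − 8), so p ≈ 100×(76 − 8)/(128 − 8) = 6800/120 = 56.67.
p = 57 reproduces all three channels after rounding.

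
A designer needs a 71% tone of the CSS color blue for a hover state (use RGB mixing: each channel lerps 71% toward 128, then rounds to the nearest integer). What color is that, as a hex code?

CSS blue is rgb(0, 0, 255).
Lerp each channel 71% toward 128:
  R: 0 + 0.71×(128−0) = 0 + 90.88 = 90.88 → 91
  G: 0 + 90.88 = 90.88 → 91
  B: 255 − 90.17 = 164.83 → 165
rgb(91, 91, 165) = #5B5BA5.

#5B5BA5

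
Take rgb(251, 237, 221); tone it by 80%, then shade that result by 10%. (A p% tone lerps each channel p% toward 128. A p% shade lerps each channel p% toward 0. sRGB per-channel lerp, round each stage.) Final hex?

An 80% tone moves each channel 80% toward 128:
  R: 251 + 0.8×(128−251) = 251 − 98.4 = 152.6 → 153
  G: 237 − 87.2 = 149.8 → 150
  B: 221 + 0.8×(128−221) = 221 − 74.4 = 146.6 → 147
After the tone: rgb(153, 150, 147) = #999693.
Per channel, c → c + 0.1(0 − c):
  R: 153 + 0.1×(0−153) = 153 − 15.3 = 137.7 → 138
  G: 150 − 15 = 135 → 135
  B: 147 + 0.1×(0−147) = 147 − 14.7 = 132.3 → 132
rgb(138, 135, 132) = #8A8784.

#8A8784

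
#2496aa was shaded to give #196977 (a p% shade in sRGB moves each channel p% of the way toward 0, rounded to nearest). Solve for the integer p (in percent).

#2496aa is rgb(36, 150, 170); #196977 is rgb(25, 105, 119).
On the B channel (widest range): 119 ≈ 170 + (p/100)(0 − 170), so p ≈ 100×(119 − 170)/(0 − 170) = -5100/-170 = 30.00.
p = 30 reproduces all three channels after rounding.

30%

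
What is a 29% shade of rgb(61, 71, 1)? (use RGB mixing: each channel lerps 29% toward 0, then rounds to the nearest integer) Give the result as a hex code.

#2B3201

A 29% shade moves each channel 29% toward 0:
  R: 61 − 17.69 = 43.31 → 43
  G: 71 + 0.29×(0−71) = 71 − 20.59 = 50.41 → 50
  B: 1 + 0.29×(0−1) = 1 − 0.29 = 0.71 → 1
rgb(43, 50, 1) = #2B3201.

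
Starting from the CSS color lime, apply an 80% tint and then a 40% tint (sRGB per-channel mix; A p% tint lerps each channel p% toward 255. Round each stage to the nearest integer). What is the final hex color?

CSS lime is rgb(0, 255, 0).
Lerp each channel 80% toward 255:
  R: 0 + 0.8×(255−0) = 0 + 204 = 204 → 204
  G: 255 + 0 = 255 → 255
  B: 0 + 204 = 204 → 204
After the tint: rgb(204, 255, 204) = #ccffcc.
Per channel, c → c + 0.4(255 − c):
  R: 204 + 0.4×(255−204) = 204 + 20.4 = 224.4 → 224
  G: 255 + 0.4×(255−255) = 255 + 0 = 255 → 255
  B: 204 + 20.4 = 224.4 → 224
rgb(224, 255, 224) = #e0ffe0.

#e0ffe0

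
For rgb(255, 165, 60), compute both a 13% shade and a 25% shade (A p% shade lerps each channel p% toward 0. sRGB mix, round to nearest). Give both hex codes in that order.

13% shade:
  R: 255 + 0.13×(0−255) = 255 − 33.15 = 221.85 → 222
  G: 165 + 0.13×(0−165) = 165 − 21.45 = 143.55 → 144
  B: 60 + 0.13×(0−60) = 60 − 7.8 = 52.2 → 52
  → #de9034
25% shade:
  R: 255 − 63.75 = 191.25 → 191
  G: 165 − 41.25 = 123.75 → 124
  B: 60 − 15 = 45 → 45
  → #bf7c2d

#de9034, #bf7c2d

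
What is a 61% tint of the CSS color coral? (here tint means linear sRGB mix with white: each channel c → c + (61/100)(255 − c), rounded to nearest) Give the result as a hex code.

#ffcdbb

CSS coral is rgb(255, 127, 80).
Per channel, c → c + 0.61(255 − c):
  R: 255 + 0.61×(255−255) = 255 + 0 = 255 → 255
  G: 127 + 0.61×(255−127) = 127 + 78.08 = 205.08 → 205
  B: 80 + 0.61×(255−80) = 80 + 106.75 = 186.75 → 187
rgb(255, 205, 187) = #ffcdbb.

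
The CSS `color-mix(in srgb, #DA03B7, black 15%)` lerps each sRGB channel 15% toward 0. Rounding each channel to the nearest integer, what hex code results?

#B9039C

#DA03B7 is rgb(218, 3, 183).
Per channel, c → c + 0.15(0 − c):
  R: 218 − 32.7 = 185.3 → 185
  G: 3 + 0.15×(0−3) = 3 − 0.45 = 2.55 → 3
  B: 183 − 27.45 = 155.55 → 156
rgb(185, 3, 156) = #B9039C.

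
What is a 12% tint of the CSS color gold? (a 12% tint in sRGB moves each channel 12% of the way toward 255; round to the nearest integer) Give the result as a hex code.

CSS gold is rgb(255, 215, 0).
Per channel, c → c + 0.12(255 − c):
  R: 255 + 0.12×(255−255) = 255 + 0 = 255 → 255
  G: 215 + 0.12×(255−215) = 215 + 4.8 = 219.8 → 220
  B: 0 + 0.12×(255−0) = 0 + 30.6 = 30.6 → 31
rgb(255, 220, 31) = #FFDC1F.

#FFDC1F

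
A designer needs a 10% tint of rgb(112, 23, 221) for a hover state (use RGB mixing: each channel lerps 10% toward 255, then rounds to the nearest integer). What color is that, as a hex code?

#7e2ee0

A 10% tint moves each channel 10% toward 255:
  R: 112 + 0.1×(255−112) = 112 + 14.3 = 126.3 → 126
  G: 23 + 23.2 = 46.2 → 46
  B: 221 + 3.4 = 224.4 → 224
rgb(126, 46, 224) = #7e2ee0.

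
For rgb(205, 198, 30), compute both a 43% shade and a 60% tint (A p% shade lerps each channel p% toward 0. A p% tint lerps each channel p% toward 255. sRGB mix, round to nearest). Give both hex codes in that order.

#757111, #EBE8A5

43% shade:
  R: 205 + 0.43×(0−205) = 205 − 88.15 = 116.85 → 117
  G: 198 + 0.43×(0−198) = 198 − 85.14 = 112.86 → 113
  B: 30 − 12.9 = 17.1 → 17
  → #757111
60% tint:
  R: 205 + 0.6×(255−205) = 205 + 30 = 235 → 235
  G: 198 + 34.2 = 232.2 → 232
  B: 30 + 135 = 165 → 165
  → #EBE8A5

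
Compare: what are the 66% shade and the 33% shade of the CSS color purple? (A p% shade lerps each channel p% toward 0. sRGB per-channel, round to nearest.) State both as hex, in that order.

#2c002c, #560056

CSS purple is rgb(128, 0, 128).
66% shade:
  R: 128 − 84.48 = 43.52 → 44
  G: 0 + 0 = 0 → 0
  B: 128 + 0.66×(0−128) = 128 − 84.48 = 43.52 → 44
  → #2c002c
33% shade:
  R: 128 + 0.33×(0−128) = 128 − 42.24 = 85.76 → 86
  G: 0 + 0 = 0 → 0
  B: 128 + 0.33×(0−128) = 128 − 42.24 = 85.76 → 86
  → #560056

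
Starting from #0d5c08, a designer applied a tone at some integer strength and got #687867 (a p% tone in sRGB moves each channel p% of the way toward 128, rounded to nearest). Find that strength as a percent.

79%

#0d5c08 is rgb(13, 92, 8); #687867 is rgb(104, 120, 103).
On the B channel (widest range): 103 ≈ 8 + (p/100)(128 − 8), so p ≈ 100×(103 − 8)/(128 − 8) = 9500/120 = 79.17.
p = 79 reproduces all three channels after rounding.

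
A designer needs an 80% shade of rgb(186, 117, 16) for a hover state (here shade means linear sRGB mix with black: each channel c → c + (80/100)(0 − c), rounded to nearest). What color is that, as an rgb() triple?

rgb(37, 23, 3)

Per channel, c → c + 0.8(0 − c):
  R: 186 − 148.8 = 37.2 → 37
  G: 117 + 0.8×(0−117) = 117 − 93.6 = 23.4 → 23
  B: 16 − 12.8 = 3.2 → 3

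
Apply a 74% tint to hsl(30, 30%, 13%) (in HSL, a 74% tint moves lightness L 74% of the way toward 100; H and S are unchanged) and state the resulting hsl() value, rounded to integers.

L moves 74% from 13 toward 100: 13 + 64.38 = 77.38 → 77.
H and S are unchanged.

hsl(30, 30%, 77%)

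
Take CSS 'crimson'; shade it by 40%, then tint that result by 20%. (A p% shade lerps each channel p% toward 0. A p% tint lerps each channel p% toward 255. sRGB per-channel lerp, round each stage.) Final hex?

CSS crimson is rgb(220, 20, 60).
A 40% shade moves each channel 40% toward 0:
  R: 220 + 0.4×(0−220) = 220 − 88 = 132 → 132
  G: 20 + 0.4×(0−20) = 20 − 8 = 12 → 12
  B: 60 − 24 = 36 → 36
After the shade: rgb(132, 12, 36) = #840C24.
Per channel, c → c + 0.2(255 − c):
  R: 132 + 0.2×(255−132) = 132 + 24.6 = 156.6 → 157
  G: 12 + 0.2×(255−12) = 12 + 48.6 = 60.6 → 61
  B: 36 + 43.8 = 79.8 → 80
rgb(157, 61, 80) = #9D3D50.

#9D3D50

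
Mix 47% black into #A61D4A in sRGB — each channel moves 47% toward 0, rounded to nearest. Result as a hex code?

#A61D4A is rgb(166, 29, 74).
A 47% shade moves each channel 47% toward 0:
  R: 166 + 0.47×(0−166) = 166 − 78.02 = 87.98 → 88
  G: 29 + 0.47×(0−29) = 29 − 13.63 = 15.37 → 15
  B: 74 − 34.78 = 39.22 → 39
rgb(88, 15, 39) = #580F27.

#580F27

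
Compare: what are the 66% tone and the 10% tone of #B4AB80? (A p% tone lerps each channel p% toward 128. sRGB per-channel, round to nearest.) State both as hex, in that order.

#928F80, #AFA780

#B4AB80 is rgb(180, 171, 128).
66% tone:
  R: 180 + 0.66×(128−180) = 180 − 34.32 = 145.68 → 146
  G: 171 − 28.38 = 142.62 → 143
  B: 128 + 0 = 128 → 128
  → #928F80
10% tone:
  R: 180 + 0.1×(128−180) = 180 − 5.2 = 174.8 → 175
  G: 171 + 0.1×(128−171) = 171 − 4.3 = 166.7 → 167
  B: 128 + 0 = 128 → 128
  → #AFA780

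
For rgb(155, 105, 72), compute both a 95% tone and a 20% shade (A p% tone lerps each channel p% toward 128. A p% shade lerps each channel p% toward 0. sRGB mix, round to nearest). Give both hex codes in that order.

#817F7D, #7C543A

95% tone:
  R: 155 + 0.95×(128−155) = 155 − 25.65 = 129.35 → 129
  G: 105 + 0.95×(128−105) = 105 + 21.85 = 126.85 → 127
  B: 72 + 0.95×(128−72) = 72 + 53.2 = 125.2 → 125
  → #817F7D
20% shade:
  R: 155 + 0.2×(0−155) = 155 − 31 = 124 → 124
  G: 105 + 0.2×(0−105) = 105 − 21 = 84 → 84
  B: 72 − 14.4 = 57.6 → 58
  → #7C543A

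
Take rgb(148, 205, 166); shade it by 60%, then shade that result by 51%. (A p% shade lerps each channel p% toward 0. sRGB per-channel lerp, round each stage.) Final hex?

Per channel, c → c + 0.6(0 − c):
  R: 148 − 88.8 = 59.2 → 59
  G: 205 + 0.6×(0−205) = 205 − 123 = 82 → 82
  B: 166 + 0.6×(0−166) = 166 − 99.6 = 66.4 → 66
After the shade: rgb(59, 82, 66) = #3B5242.
A 51% shade moves each channel 51% toward 0:
  R: 59 + 0.51×(0−59) = 59 − 30.09 = 28.91 → 29
  G: 82 + 0.51×(0−82) = 82 − 41.82 = 40.18 → 40
  B: 66 + 0.51×(0−66) = 66 − 33.66 = 32.34 → 32
rgb(29, 40, 32) = #1D2820.

#1D2820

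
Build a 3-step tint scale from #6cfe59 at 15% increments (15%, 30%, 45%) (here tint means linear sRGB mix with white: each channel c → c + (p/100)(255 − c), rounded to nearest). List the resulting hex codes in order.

#82fe72, #98fe8b, #aefea4

#6cfe59 is rgb(108, 254, 89).
15%: (108 + 22.05 = 130.05→130, 254→254, 89 + 24.9 = 113.9→114) → #82fe72
30%: (108 + 44.1 = 152.1→152, 254→254, 89 + 49.8 = 138.8→139) → #98fe8b
45%: (108 + 66.15 = 174.15→174, 254→254, 89 + 74.7 = 163.7→164) → #aefea4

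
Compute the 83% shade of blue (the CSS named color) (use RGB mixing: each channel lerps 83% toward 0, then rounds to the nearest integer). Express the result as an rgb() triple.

rgb(0, 0, 43)

CSS blue is rgb(0, 0, 255).
Per channel, c → c + 0.83(0 − c):
  R: 0 + 0.83×(0−0) = 0 + 0 = 0 → 0
  G: 0 + 0.83×(0−0) = 0 + 0 = 0 → 0
  B: 255 + 0.83×(0−255) = 255 − 211.65 = 43.35 → 43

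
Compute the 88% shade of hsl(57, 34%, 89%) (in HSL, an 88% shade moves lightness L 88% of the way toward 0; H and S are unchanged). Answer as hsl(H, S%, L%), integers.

L moves 88% from 89 toward 0: 89 − 78.32 = 10.68 → 11.
H and S are unchanged.

hsl(57, 34%, 11%)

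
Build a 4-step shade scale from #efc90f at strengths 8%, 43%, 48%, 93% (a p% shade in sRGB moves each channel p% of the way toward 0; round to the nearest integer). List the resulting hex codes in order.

#dcb90e, #887309, #7c6908, #110e01

#efc90f is rgb(239, 201, 15).
8%: (239 − 19.12 = 219.88→220, 201 − 16.08 = 184.92→185, 15 − 1.2 = 13.8→14) → #dcb90e
43%: (239 − 102.77 = 136.23→136, 201 − 86.43 = 114.57→115, 15 − 6.45 = 8.55→9) → #887309
48%: (239 − 114.72 = 124.28→124, 201 − 96.48 = 104.52→105, 15 − 7.2 = 7.8→8) → #7c6908
93%: (239 − 222.27 = 16.73→17, 201 − 186.93 = 14.07→14, 15 − 13.95 = 1.05→1) → #110e01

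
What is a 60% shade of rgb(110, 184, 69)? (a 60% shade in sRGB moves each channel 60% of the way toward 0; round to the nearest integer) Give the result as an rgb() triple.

Per channel, c → c + 0.6(0 − c):
  R: 110 − 66 = 44 → 44
  G: 184 + 0.6×(0−184) = 184 − 110.4 = 73.6 → 74
  B: 69 − 41.4 = 27.6 → 28

rgb(44, 74, 28)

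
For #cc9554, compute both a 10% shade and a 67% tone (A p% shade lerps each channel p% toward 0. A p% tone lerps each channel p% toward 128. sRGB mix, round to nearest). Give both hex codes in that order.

#cc9554 is rgb(204, 149, 84).
10% shade:
  R: 204 + 0.1×(0−204) = 204 − 20.4 = 183.6 → 184
  G: 149 − 14.9 = 134.1 → 134
  B: 84 − 8.4 = 75.6 → 76
  → #b8864c
67% tone:
  R: 204 + 0.67×(128−204) = 204 − 50.92 = 153.08 → 153
  G: 149 − 14.07 = 134.93 → 135
  B: 84 + 29.48 = 113.48 → 113
  → #998771

#b8864c, #998771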